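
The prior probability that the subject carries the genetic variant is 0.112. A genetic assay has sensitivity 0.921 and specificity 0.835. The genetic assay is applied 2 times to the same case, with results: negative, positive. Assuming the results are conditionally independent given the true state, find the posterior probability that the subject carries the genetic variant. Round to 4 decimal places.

With H the event that the subject carries the genetic variant, the joint likelihood of the observed sequence is P(data|H) = 0.079·0.921 = 0.072759 and P(data|¬H) = 0.835·0.165 = 0.13778.
Bayes: P(H|data) = 0.112·0.072759 / (0.112·0.072759 + 0.888·0.13778) = 0.0081490/0.13049 = 0.0624.

Posterior P(H) ≈ 0.0624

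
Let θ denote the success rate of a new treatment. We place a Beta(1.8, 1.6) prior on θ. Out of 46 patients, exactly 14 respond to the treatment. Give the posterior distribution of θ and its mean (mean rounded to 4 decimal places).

Posterior: Beta(15.8, 33.6); mean ≈ 0.3198

The binomial likelihood is conjugate to the Beta prior: with 14 successes and 32 failures, the posterior is Beta(1.8+14, 1.6+32) = Beta(15.8, 33.6).
Posterior mean = α/(α+β) = 15.8/49.4 = 0.3198.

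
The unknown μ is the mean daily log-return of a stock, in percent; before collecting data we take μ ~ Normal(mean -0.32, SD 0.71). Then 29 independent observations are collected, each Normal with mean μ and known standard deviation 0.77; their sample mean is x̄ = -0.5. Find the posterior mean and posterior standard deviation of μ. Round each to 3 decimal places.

With known σ, the Normal prior is conjugate. Weight on the data is w = (n/σ²)/(n/σ² + 1/τ₀²) = 48.9121/(48.9121+1.98373) = 0.96102.
Posterior mean = w·x̄ + (1−w)·μ₀ = 0.96102·-0.5 + 0.038976·-0.32 = -0.493. Posterior variance = 1/(48.9121+1.98373) = 0.0196480, so SD = 0.140.

Posterior mean ≈ -0.493; posterior SD ≈ 0.140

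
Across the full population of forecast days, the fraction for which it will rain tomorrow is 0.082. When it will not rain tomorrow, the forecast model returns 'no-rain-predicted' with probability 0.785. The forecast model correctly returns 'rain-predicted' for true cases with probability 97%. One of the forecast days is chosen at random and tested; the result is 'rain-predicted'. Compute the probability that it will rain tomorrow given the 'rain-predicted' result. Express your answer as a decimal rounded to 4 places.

Let H be the event that it will rain tomorrow. P(H) = 0.082, so P(¬H) = 0.918. With E the 'rain-predicted' result, P(E|H) = 0.97 and P(E|¬H) = 0.215.
P(E) = 0.97·0.082 + 0.215·0.918 = 0.079540 + 0.19737 = 0.27691.
By Bayes' theorem, P(H|E) = 0.079540 / 0.27691 = 0.2872.

P(H | E) ≈ 0.2872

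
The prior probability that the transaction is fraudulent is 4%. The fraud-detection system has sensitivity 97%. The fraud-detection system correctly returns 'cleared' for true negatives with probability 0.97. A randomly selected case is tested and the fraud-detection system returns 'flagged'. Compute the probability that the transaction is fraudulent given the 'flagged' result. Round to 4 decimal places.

Write H for 'the transaction is fraudulent'. Prior odds H:¬H = 0.04/0.96 = 0.041667. For the 'flagged' outcome, the likelihood ratio is 0.97/0.03 = 32.333.
Posterior odds = 0.041667 × 32.333 = 1.3472, so P(H|E) = 1.3472/(1+1.3472) = 0.5740.

P(H | E) ≈ 0.5740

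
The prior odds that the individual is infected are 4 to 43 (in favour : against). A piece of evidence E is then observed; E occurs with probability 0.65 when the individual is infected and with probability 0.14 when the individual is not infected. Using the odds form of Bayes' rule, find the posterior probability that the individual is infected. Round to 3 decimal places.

Prior odds = 4/43 = 0.093023. In log-odds, ln(0.093023) = -2.3749.
Add log likelihood ratio: ln(4.6429) = 1.5353.
Posterior log-odds = -0.83958, so posterior odds = exp(-0.83958) = 0.43189. Converting, P(H|E) = 0.43189/1.4319 = 0.302.

Posterior probability ≈ 0.302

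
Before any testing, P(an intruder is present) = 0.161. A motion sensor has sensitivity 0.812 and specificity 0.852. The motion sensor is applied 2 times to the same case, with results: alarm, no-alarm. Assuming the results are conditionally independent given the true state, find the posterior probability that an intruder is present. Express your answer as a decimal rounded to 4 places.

With H the event that an intruder is present, the joint likelihood of the observed sequence is P(data|H) = 0.812·0.188 = 0.15266 and P(data|¬H) = 0.148·0.852 = 0.12610.
Bayes: P(H|data) = 0.161·0.15266 / (0.161·0.15266 + 0.839·0.12610) = 0.024578/0.13037 = 0.1885.

Posterior P(H) ≈ 0.1885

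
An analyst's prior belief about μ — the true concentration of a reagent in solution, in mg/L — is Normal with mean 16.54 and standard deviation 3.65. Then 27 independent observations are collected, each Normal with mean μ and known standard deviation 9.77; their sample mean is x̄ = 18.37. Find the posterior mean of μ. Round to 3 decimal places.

Posterior mean ≈ 17.986

Prior precision 1/τ₀² = 1/3.65² = 0.0750610; data precision n/σ² = 27/9.77² = 0.282862.
Posterior precision = 0.0750610 + 0.282862 = 0.357923.
Posterior mean = (0.0750610·16.54 + 0.282862·18.37) / 0.357923 = 17.986.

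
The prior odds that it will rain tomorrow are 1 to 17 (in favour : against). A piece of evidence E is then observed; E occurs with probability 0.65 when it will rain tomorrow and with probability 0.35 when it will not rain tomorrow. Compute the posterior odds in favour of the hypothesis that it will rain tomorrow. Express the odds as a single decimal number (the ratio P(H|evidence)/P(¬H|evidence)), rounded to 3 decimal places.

Posterior odds ≈ 0.109

Prior odds = 1/17 = 0.058824. In log-odds, ln(0.058824) = -2.8332.
Add log likelihood ratio: ln(1.8571) = 0.61904.
Posterior log-odds = -2.2142, so posterior odds = exp(-2.2142) = 0.10924.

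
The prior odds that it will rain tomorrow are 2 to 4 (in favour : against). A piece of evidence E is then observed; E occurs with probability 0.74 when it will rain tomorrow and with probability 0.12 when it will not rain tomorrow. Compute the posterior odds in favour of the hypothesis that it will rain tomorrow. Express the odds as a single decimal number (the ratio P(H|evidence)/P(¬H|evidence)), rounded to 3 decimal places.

Prior odds = 2/4 = 0.50000.
Likelihood ratio for E = 0.74/0.12 = 6.1667.
Posterior odds = prior odds × LR = 3.0833.

Posterior odds ≈ 3.083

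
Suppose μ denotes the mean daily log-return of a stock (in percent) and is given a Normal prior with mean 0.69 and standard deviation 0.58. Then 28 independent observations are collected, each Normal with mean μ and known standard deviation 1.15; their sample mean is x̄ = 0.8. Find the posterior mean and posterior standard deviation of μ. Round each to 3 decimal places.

With known σ, the Normal prior is conjugate. Weight on the data is w = (n/σ²)/(n/σ² + 1/τ₀²) = 21.1720/(21.1720+2.97265) = 0.87688.
Posterior mean = w·x̄ + (1−w)·μ₀ = 0.87688·0.8 + 0.12312·0.69 = 0.786. Posterior variance = 1/(21.1720+2.97265) = 0.0414170, so SD = 0.204.

Posterior mean ≈ 0.786; posterior SD ≈ 0.204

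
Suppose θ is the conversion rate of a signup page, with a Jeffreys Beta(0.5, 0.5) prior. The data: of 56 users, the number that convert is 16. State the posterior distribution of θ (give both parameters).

Posterior: Beta(16.5, 40.5)

The binomial likelihood is conjugate to the Beta prior: with 16 successes and 40 failures, the posterior is Beta(0.5+16, 0.5+40) = Beta(16.5, 40.5).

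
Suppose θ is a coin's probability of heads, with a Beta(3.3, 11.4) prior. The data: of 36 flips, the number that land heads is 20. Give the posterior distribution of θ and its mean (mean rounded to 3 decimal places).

Posterior: Beta(23.3, 27.4); mean ≈ 0.460

The binomial likelihood is conjugate to the Beta prior: with 20 successes and 16 failures, the posterior is Beta(3.3+20, 11.4+16) = Beta(23.3, 27.4).
E[θ | data] = 23.3/(23.3+27.4) = 0.460.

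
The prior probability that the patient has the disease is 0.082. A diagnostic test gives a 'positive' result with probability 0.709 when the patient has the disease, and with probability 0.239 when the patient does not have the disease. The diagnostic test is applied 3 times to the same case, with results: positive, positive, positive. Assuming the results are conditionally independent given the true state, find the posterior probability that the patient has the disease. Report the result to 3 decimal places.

Let H be the event that the patient has the disease; start with P(H) = 0.082. P('positive'|H) = 0.709, P('positive'|¬H) = 0.239.
Update on result 1 ('positive'): P(H) ← 0.709·0.0820 / (0.709·0.0820 + 0.239·0.9180) = 0.058138/0.27754 = 0.2095.
Update on result 2 ('positive'): P(H) ← 0.709·0.2095 / (0.709·0.2095 + 0.239·0.7905) = 0.14852/0.33745 = 0.4401.
Update on result 3 ('positive'): P(H) ← 0.709·0.4401 / (0.709·0.4401 + 0.239·0.5599) = 0.31204/0.44585 = 0.6999.

Posterior P(H) ≈ 0.700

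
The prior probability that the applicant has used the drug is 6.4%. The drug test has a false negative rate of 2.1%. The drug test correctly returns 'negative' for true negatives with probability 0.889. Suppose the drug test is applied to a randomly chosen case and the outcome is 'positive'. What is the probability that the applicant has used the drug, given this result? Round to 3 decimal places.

Write H for 'the applicant has used the drug'. Prior odds H:¬H = 0.064/0.936 = 0.068376. For the 'positive' outcome, the likelihood ratio is 0.979/0.111 = 8.8198.
Posterior odds = 0.068376 × 8.8198 = 0.60306, so P(H|E) = 0.60306/(1+0.60306) = 0.376.

P(H | E) ≈ 0.376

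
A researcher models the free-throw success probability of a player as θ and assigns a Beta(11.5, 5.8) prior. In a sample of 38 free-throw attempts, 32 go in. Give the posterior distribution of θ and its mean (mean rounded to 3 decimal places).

Posterior: Beta(43.5, 11.8); mean ≈ 0.787

Observing 32 successes and 6 failures updates Beta(11.5, 5.8) by adding the success and failure counts to the two shape parameters: α = 11.5+32 = 43.5, β = 5.8+6 = 11.8.
E[θ | data] = 43.5/(43.5+11.8) = 0.787.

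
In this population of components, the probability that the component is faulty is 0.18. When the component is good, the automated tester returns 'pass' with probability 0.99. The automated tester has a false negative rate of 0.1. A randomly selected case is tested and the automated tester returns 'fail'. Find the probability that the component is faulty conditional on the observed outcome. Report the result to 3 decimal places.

Let H be the event that the component is faulty. P(H) = 0.18, so P(¬H) = 0.82. With E the 'fail' result, P(E|H) = 0.9 and P(E|¬H) = 0.01.
P(E) = 0.9·0.18 + 0.01·0.82 = 0.16200 + 0.0082000 = 0.17020.
By Bayes' theorem, P(H|E) = 0.16200 / 0.17020 = 0.952.

P(H | E) ≈ 0.952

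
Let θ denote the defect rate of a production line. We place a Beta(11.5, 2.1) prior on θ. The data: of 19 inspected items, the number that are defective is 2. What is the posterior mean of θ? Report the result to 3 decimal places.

Observing 2 successes and 17 failures updates Beta(11.5, 2.1) by adding the success and failure counts to the two shape parameters: α = 11.5+2 = 13.5, β = 2.1+17 = 19.1.
Posterior mean = α/(α+β) = 13.5/32.6 = 0.414.

Posterior mean ≈ 0.414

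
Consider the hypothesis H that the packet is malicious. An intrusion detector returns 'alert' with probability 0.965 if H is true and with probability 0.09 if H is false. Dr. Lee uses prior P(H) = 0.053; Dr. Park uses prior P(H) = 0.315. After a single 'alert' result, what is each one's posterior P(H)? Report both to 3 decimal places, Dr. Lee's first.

P('+'|H) = 0.965, P('+'|¬H) = 0.09.
Dr. Lee: numerator 0.965·0.053 = 0.051145; evidence = 0.051145+0.09·0.947 = 0.13637; posterior = 0.375.
Dr. Park: numerator 0.965·0.315 = 0.30397; evidence = 0.30397+0.09·0.685 = 0.36562; posterior = 0.831.

Dr. Lee: 0.375; Dr. Park: 0.831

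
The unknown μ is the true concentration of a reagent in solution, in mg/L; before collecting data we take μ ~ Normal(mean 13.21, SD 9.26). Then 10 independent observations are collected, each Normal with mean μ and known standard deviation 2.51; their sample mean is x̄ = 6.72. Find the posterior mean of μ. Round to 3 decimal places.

Posterior mean ≈ 6.767

Prior precision 1/τ₀² = 1/9.26² = 0.0116621; data precision n/σ² = 10/2.51² = 1.58728.
Posterior precision = 0.0116621 + 1.58728 = 1.59894.
Posterior mean = (0.0116621·13.21 + 1.58728·6.72) / 1.59894 = 6.767.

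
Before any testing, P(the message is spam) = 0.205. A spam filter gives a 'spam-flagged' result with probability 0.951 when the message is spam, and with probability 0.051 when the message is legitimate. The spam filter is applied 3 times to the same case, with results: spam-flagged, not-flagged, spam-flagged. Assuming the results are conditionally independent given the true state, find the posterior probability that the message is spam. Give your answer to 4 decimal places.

Let H be the event that the message is spam; start with P(H) = 0.205. P('spam-flagged'|H) = 0.951, P('spam-flagged'|¬H) = 0.051.
Update on result 1 ('spam-flagged'): P(H) ← 0.951·0.2050 / (0.951·0.2050 + 0.051·0.7950) = 0.19495/0.23550 = 0.8278.
Update on result 2 ('not-flagged'): P(H) ← 0.049·0.8278 / (0.049·0.8278 + 0.949·0.1722) = 0.040564/0.20395 = 0.1989.
Update on result 3 ('spam-flagged'): P(H) ← 0.951·0.1989 / (0.951·0.1989 + 0.051·0.8011) = 0.18915/0.23000 = 0.8224.

Posterior P(H) ≈ 0.8224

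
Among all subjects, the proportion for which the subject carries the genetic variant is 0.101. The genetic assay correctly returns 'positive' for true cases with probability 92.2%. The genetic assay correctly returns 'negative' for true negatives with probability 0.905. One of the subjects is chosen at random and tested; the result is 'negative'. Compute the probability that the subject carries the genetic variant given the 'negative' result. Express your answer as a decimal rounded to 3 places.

Write H for 'the subject carries the genetic variant'. Prior odds H:¬H = 0.101/0.899 = 0.11235. For the 'negative' outcome, the likelihood ratio is 0.078/0.905 = 0.086188.
Posterior odds = 0.11235 × 0.086188 = 0.0096830, so P(H|E) = 0.0096830/(1+0.0096830) = 0.010.

P(H | E) ≈ 0.010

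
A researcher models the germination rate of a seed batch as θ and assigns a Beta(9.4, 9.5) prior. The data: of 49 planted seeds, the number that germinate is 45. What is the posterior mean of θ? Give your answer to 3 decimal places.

Observing 45 successes and 4 failures updates Beta(9.4, 9.5) by adding the success and failure counts to the two shape parameters: α = 9.4+45 = 54.4, β = 9.5+4 = 13.5.
E[θ | data] = 54.4/(54.4+13.5) = 0.801.

Posterior mean ≈ 0.801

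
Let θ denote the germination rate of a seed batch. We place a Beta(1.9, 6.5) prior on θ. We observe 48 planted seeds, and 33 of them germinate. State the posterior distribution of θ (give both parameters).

The binomial likelihood is conjugate to the Beta prior: with 33 successes and 15 failures, the posterior is Beta(1.9+33, 6.5+15) = Beta(34.9, 21.5).

Posterior: Beta(34.9, 21.5)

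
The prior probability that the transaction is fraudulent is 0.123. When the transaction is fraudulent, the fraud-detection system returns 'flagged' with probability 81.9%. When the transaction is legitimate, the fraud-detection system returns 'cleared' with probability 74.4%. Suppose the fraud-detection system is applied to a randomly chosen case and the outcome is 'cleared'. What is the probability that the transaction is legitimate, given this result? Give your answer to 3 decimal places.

P(¬H | E) ≈ 0.967

Let H be the event that the transaction is fraudulent. P(H) = 0.123, so P(¬H) = 0.877. With E the 'cleared' result, P(E|H) = 0.181 and P(E|¬H) = 0.744.
P(E) = 0.181·0.123 + 0.744·0.877 = 0.022263 + 0.65249 = 0.67475.
By Bayes' theorem, P(H|E) = 0.022263 / 0.67475 = 0.033. Hence P(¬H|E) = 1 − 0.033 = 0.967.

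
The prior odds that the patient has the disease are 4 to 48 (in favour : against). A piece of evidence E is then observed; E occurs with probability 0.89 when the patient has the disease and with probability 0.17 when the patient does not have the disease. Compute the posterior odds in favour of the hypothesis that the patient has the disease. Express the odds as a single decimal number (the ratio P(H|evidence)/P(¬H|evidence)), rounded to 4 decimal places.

Posterior odds ≈ 0.4363

Prior odds = 4/48 = 0.083333.
Likelihood ratio for E = 0.89/0.17 = 5.2353.
Posterior odds = prior odds × LR = 0.43627.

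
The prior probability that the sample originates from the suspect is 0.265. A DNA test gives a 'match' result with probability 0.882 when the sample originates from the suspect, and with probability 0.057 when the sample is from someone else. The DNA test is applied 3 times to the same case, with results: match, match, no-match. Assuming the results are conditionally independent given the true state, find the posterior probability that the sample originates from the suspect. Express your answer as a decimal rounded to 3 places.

Posterior P(H) ≈ 0.915

Let H be the event that the sample originates from the suspect; start with P(H) = 0.265. P('match'|H) = 0.882, P('match'|¬H) = 0.057.
Update on result 1 ('match'): P(H) ← 0.882·0.2650 / (0.882·0.2650 + 0.057·0.7350) = 0.23373/0.27563 = 0.8480.
Update on result 2 ('match'): P(H) ← 0.882·0.8480 / (0.882·0.8480 + 0.057·0.1520) = 0.74794/0.75660 = 0.9885.
Update on result 3 ('no-match'): P(H) ← 0.118·0.9885 / (0.118·0.9885 + 0.943·0.0115) = 0.11665/0.12745 = 0.9153.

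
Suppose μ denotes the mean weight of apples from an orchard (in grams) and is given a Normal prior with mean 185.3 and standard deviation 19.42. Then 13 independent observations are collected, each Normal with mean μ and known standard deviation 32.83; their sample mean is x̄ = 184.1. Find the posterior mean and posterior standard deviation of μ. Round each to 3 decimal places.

Prior precision 1/τ₀² = 1/19.42² = 0.00265156; data precision n/σ² = 13/32.83² = 0.0120615.
Posterior precision = 0.00265156 + 0.0120615 = 0.0147131, giving posterior SD = 1/√0.0147131 = 8.244.
Posterior mean = (0.00265156·185.3 + 0.0120615·184.1) / 0.0147131 = 184.316.

Posterior mean ≈ 184.316; posterior SD ≈ 8.244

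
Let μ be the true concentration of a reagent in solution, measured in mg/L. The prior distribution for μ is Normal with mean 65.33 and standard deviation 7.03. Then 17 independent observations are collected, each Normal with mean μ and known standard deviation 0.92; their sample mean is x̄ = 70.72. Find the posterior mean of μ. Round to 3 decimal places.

Posterior mean ≈ 70.715

Prior precision 1/τ₀² = 1/7.03² = 0.0202344; data precision n/σ² = 17/0.92² = 20.0851.
Posterior precision = 0.0202344 + 20.0851 = 20.1053.
Posterior mean = (0.0202344·65.33 + 20.0851·70.72) / 20.1053 = 70.715.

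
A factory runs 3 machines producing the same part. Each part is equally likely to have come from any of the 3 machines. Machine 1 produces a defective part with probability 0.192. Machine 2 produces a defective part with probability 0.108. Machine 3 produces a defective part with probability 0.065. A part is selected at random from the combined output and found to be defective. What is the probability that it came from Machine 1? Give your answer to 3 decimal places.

P(defective|M1) = 0.192; P(defective|M2) = 0.108; P(defective|M3) = 0.065.
Prior × likelihood for each source: 0.333333·0.192=0.06400, 0.333333·0.108=0.03600, 0.333333·0.065=0.02167. Summing gives P(defective) = 0.12167.
P(Machine 1 | defective) = 0.06400 / 0.12167 = 0.526.

Posterior probability ≈ 0.526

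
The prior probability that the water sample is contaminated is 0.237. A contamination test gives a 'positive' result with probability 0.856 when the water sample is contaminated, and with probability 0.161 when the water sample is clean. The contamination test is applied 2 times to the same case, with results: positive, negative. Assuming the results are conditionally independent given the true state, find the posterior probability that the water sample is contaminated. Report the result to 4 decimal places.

Posterior P(H) ≈ 0.2208

Let H be the event that the water sample is contaminated; start with P(H) = 0.237. P('positive'|H) = 0.856, P('positive'|¬H) = 0.161.
Update on result 1 ('positive'): P(H) ← 0.856·0.2370 / (0.856·0.2370 + 0.161·0.7630) = 0.20287/0.32571 = 0.6229.
Update on result 2 ('negative'): P(H) ← 0.144·0.6229 / (0.144·0.6229 + 0.839·0.3771) = 0.089691/0.40612 = 0.2208.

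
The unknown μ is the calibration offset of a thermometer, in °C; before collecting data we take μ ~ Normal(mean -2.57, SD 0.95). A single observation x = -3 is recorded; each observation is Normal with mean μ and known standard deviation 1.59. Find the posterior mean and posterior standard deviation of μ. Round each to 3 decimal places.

Posterior mean ≈ -2.683; posterior SD ≈ 0.816

With known σ, the Normal prior is conjugate. Weight on the data is w = (n/σ²)/(n/σ² + 1/τ₀²) = 0.395554/(0.395554+1.10803) = 0.26307.
Posterior mean = w·x̄ + (1−w)·μ₀ = 0.26307·-3 + 0.73693·-2.57 = -2.683. Posterior variance = 1/(0.395554+1.10803) = 0.665076, so SD = 0.816.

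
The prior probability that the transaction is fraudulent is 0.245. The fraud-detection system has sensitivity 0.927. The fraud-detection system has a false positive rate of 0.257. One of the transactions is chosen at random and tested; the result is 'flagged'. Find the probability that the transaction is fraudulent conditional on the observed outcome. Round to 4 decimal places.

Write H for 'the transaction is fraudulent'. Prior odds H:¬H = 0.245/0.755 = 0.32450. For the 'flagged' outcome, the likelihood ratio is 0.927/0.257 = 3.6070.
Posterior odds = 0.32450 × 3.6070 = 1.1705, so P(H|E) = 1.1705/(1+1.1705) = 0.5393.

P(H | E) ≈ 0.5393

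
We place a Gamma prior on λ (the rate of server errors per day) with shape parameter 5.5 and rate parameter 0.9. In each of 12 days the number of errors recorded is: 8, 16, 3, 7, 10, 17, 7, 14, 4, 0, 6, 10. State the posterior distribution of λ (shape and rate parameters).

Posterior: Gamma(shape=107.5, rate=12.9)

The Poisson likelihood adds the total count to the shape and the number of exposure periods to the rate. Here ∑xᵢ = 102 and n = 12, so shape 5.5→107.5 and rate 0.9→12.9.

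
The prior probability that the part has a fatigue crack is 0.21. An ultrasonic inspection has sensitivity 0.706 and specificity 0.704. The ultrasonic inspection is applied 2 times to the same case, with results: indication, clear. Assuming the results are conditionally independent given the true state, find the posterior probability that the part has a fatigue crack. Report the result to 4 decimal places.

Posterior P(H) ≈ 0.2093

Let H be the event that the part has a fatigue crack; start with P(H) = 0.21. P('indication'|H) = 0.706, P('indication'|¬H) = 0.296.
Update on result 1 ('indication'): P(H) ← 0.706·0.2100 / (0.706·0.2100 + 0.296·0.7900) = 0.14826/0.38210 = 0.3880.
Update on result 2 ('clear'): P(H) ← 0.294·0.3880 / (0.294·0.3880 + 0.704·0.6120) = 0.11408/0.54491 = 0.2093.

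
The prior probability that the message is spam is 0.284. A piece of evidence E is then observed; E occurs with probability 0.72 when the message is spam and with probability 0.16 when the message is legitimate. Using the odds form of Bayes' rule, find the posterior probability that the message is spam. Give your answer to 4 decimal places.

Prior odds = 0.284/(1−0.284) = 0.39665.
Likelihood ratio for E = 0.72/0.16 = 4.5000.
Posterior odds = prior odds × LR = 1.7849.
Posterior probability = odds/(1+odds) = 1.7849/2.7849 = 0.6409.

Posterior probability ≈ 0.6409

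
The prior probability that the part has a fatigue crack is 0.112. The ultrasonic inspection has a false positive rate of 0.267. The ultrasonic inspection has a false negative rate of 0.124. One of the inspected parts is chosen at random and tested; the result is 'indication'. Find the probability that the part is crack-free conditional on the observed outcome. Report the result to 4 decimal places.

P(¬H | E) ≈ 0.7073

Let H be the event that the part has a fatigue crack. P(H) = 0.112, so P(¬H) = 0.888. With E the 'indication' result, P(E|H) = 0.876 and P(E|¬H) = 0.267.
P(E) = 0.876·0.112 + 0.267·0.888 = 0.098112 + 0.23710 = 0.33521.
By Bayes' theorem, P(H|E) = 0.098112 / 0.33521 = 0.2927. Hence P(¬H|E) = 1 − 0.2927 = 0.7073.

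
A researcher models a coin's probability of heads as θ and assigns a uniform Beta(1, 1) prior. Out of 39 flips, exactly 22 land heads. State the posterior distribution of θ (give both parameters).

Posterior: Beta(23, 18)

The binomial likelihood is conjugate to the Beta prior: with 22 successes and 17 failures, the posterior is Beta(1+22, 1+17) = Beta(23, 18).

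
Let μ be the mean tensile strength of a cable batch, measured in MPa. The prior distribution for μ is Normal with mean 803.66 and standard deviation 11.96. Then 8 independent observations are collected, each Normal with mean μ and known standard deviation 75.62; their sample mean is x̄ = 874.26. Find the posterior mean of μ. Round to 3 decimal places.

Prior precision 1/τ₀² = 1/11.96² = 0.00699097; data precision n/σ² = 8/75.62² = 0.00139900.
Posterior precision = 0.00699097 + 0.00139900 = 0.00838997.
Posterior mean = (0.00699097·803.66 + 0.00139900·874.26) / 0.00838997 = 815.432.

Posterior mean ≈ 815.432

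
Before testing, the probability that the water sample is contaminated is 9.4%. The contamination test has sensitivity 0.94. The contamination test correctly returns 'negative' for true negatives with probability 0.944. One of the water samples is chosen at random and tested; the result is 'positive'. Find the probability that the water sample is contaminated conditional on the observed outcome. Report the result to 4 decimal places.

P(H | E) ≈ 0.6352

Let H be the event that the water sample is contaminated. P(H) = 0.094, so P(¬H) = 0.906. With E the 'positive' result, P(E|H) = 0.94 and P(E|¬H) = 0.056.
P(E) = 0.94·0.094 + 0.056·0.906 = 0.088360 + 0.050736 = 0.13910.
By Bayes' theorem, P(H|E) = 0.088360 / 0.13910 = 0.6352.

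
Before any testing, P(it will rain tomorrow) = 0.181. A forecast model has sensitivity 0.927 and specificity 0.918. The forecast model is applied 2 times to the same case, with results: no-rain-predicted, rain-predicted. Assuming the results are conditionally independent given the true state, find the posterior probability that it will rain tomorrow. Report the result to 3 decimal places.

With H the event that it will rain tomorrow, the joint likelihood of the observed sequence is P(data|H) = 0.073·0.927 = 0.067671 and P(data|¬H) = 0.918·0.082 = 0.075276.
Bayes: P(H|data) = 0.181·0.067671 / (0.181·0.067671 + 0.819·0.075276) = 0.012248/0.073899 = 0.1657.

Posterior P(H) ≈ 0.166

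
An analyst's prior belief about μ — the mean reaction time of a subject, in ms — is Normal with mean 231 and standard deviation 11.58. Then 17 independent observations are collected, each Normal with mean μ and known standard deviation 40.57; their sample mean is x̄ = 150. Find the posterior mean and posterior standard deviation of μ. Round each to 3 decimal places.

Posterior mean ≈ 183.962; posterior SD ≈ 7.498

Prior precision 1/τ₀² = 1/11.58² = 0.00745732; data precision n/σ² = 17/40.57² = 0.0103285.
Posterior precision = 0.00745732 + 0.0103285 = 0.0177859, giving posterior SD = 1/√0.0177859 = 7.498.
Posterior mean = (0.00745732·231 + 0.0103285·150) / 0.0177859 = 183.962.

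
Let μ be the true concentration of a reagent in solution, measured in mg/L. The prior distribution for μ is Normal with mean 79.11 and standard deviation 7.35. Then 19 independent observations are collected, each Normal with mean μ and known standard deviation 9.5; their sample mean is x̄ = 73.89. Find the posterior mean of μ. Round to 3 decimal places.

Prior precision 1/τ₀² = 1/7.35² = 0.0185108; data precision n/σ² = 19/9.5² = 0.210526.
Posterior precision = 0.0185108 + 0.210526 = 0.229037.
Posterior mean = (0.0185108·79.11 + 0.210526·73.89) / 0.229037 = 74.312.

Posterior mean ≈ 74.312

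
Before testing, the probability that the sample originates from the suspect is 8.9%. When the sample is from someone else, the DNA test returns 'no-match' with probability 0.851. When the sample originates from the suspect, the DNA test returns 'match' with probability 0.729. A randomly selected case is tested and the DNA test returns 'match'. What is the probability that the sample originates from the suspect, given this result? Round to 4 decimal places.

P(H | E) ≈ 0.3234

Write H for 'the sample originates from the suspect'. Prior odds H:¬H = 0.089/0.911 = 0.097695. For the 'match' outcome, the likelihood ratio is 0.729/0.149 = 4.8926.
Posterior odds = 0.097695 × 4.8926 = 0.47798, so P(H|E) = 0.47798/(1+0.47798) = 0.3234.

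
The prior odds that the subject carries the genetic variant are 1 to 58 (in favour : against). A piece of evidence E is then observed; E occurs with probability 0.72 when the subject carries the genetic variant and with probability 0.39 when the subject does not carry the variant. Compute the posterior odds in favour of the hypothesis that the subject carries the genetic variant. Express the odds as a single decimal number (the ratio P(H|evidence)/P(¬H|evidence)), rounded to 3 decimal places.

Prior odds = 1/58 = 0.017241.
Likelihood ratio for E = 0.72/0.39 = 1.8462.
Posterior odds = prior odds × LR = 0.031830.

Posterior odds ≈ 0.032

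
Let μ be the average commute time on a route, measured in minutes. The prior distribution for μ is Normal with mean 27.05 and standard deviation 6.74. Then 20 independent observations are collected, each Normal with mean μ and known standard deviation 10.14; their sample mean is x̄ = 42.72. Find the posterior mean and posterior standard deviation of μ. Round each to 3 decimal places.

Posterior mean ≈ 41.127; posterior SD ≈ 2.149

Prior precision 1/τ₀² = 1/6.74² = 0.0220130; data precision n/σ² = 20/10.14² = 0.194515.
Posterior precision = 0.0220130 + 0.194515 = 0.216528, giving posterior SD = 1/√0.216528 = 2.149.
Posterior mean = (0.0220130·27.05 + 0.194515·42.72) / 0.216528 = 41.127.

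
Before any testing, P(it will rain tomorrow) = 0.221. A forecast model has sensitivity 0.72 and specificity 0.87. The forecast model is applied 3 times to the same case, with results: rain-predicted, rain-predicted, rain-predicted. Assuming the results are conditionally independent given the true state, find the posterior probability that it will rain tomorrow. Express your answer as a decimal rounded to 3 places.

Let H be the event that it will rain tomorrow; start with P(H) = 0.221. P('rain-predicted'|H) = 0.72, P('rain-predicted'|¬H) = 0.13.
Update on result 1 ('rain-predicted'): P(H) ← 0.72·0.2210 / (0.72·0.2210 + 0.13·0.7790) = 0.15912/0.26039 = 0.6111.
Update on result 2 ('rain-predicted'): P(H) ← 0.72·0.6111 / (0.72·0.6111 + 0.13·0.3889) = 0.43998/0.49054 = 0.8969.
Update on result 3 ('rain-predicted'): P(H) ← 0.72·0.8969 / (0.72·0.8969 + 0.13·0.1031) = 0.64579/0.65919 = 0.9797.

Posterior P(H) ≈ 0.980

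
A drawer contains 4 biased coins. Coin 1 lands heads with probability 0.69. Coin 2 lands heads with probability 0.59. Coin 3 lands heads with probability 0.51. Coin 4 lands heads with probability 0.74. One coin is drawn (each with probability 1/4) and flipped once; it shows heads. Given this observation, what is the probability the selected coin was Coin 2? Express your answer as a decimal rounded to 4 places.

Posterior probability ≈ 0.2332

P(heads|C1) = 0.69; P(heads|C2) = 0.59; P(heads|C3) = 0.51; P(heads|C4) = 0.74.
Prior × likelihood for each source: 0.25·0.69=0.1725, 0.25·0.59=0.1475, 0.25·0.51=0.1275, 0.25·0.74=0.1850. Summing gives P(heads) = 0.63250.
P(Coin 2 | heads) = 0.1475 / 0.63250 = 0.2332.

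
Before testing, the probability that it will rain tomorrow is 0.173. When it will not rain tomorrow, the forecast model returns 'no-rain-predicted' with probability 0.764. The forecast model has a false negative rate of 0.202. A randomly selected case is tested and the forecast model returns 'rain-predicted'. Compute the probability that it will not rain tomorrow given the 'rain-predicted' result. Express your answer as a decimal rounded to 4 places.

P(¬H | E) ≈ 0.5857

Let H be the event that it will rain tomorrow. P(H) = 0.173, so P(¬H) = 0.827. With E the 'rain-predicted' result, P(E|H) = 0.798 and P(E|¬H) = 0.236.
P(E) = 0.798·0.173 + 0.236·0.827 = 0.13805 + 0.19517 = 0.33323.
By Bayes' theorem, P(H|E) = 0.13805 / 0.33323 = 0.4143. Hence P(¬H|E) = 1 − 0.4143 = 0.5857.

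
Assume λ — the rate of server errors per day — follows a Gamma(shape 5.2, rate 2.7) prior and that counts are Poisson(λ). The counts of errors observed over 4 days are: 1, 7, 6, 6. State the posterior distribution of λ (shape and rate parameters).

The Poisson likelihood adds the total count to the shape and the number of exposure periods to the rate. Here ∑xᵢ = 20 and n = 4, so shape 5.2→25.2 and rate 2.7→6.7.

Posterior: Gamma(shape=25.2, rate=6.7)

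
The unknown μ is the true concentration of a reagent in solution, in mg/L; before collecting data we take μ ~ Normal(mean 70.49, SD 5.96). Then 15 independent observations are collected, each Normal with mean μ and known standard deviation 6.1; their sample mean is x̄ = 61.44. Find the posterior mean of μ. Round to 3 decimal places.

Posterior mean ≈ 62.031

With known σ, the Normal prior is conjugate. Weight on the data is w = (n/σ²)/(n/σ² + 1/τ₀²) = 0.403117/(0.403117+0.0281519) = 0.93472.
Posterior mean = w·x̄ + (1−w)·μ₀ = 0.93472·61.44 + 0.065277·70.49 = 62.031.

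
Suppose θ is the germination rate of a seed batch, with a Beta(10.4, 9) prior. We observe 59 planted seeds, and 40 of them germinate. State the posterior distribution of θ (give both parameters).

Observing 40 successes and 19 failures updates Beta(10.4, 9) by adding the success and failure counts to the two shape parameters: α = 10.4+40 = 50.4, β = 9+19 = 28.

Posterior: Beta(50.4, 28)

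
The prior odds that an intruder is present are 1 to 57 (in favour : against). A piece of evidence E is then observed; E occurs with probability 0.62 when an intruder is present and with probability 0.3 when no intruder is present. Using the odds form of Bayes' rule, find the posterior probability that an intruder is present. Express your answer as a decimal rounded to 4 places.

Posterior probability ≈ 0.0350

Prior odds = 1/57 = 0.017544.
Likelihood ratio for E = 0.62/0.3 = 2.0667.
Posterior odds = prior odds × LR = 0.036257.
Posterior probability = odds/(1+odds) = 0.036257/1.0363 = 0.0350.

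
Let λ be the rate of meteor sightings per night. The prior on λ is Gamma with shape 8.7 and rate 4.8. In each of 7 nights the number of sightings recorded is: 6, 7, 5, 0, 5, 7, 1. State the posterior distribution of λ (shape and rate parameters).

Posterior: Gamma(shape=39.7, rate=11.8)

Total count ∑xᵢ = 31 over n = 7 nights.
Gamma is conjugate to the Poisson likelihood: posterior is Gamma(shape = 8.7+31 = 39.7, rate = 4.8+7 = 11.8).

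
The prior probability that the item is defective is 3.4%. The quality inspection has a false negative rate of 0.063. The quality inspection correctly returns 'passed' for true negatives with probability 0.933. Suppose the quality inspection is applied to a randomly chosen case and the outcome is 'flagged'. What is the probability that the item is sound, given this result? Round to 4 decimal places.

P(¬H | E) ≈ 0.6701

Write H for 'the item is defective'. Prior odds H:¬H = 0.034/0.966 = 0.035197. For the 'flagged' outcome, the likelihood ratio is 0.937/0.067 = 13.985.
Posterior odds = 0.035197 × 13.985 = 0.49223, so P(H|E) = 0.49223/(1+0.49223) = 0.3299. Then P(¬H|E) = 1 − 0.3299 = 0.6701.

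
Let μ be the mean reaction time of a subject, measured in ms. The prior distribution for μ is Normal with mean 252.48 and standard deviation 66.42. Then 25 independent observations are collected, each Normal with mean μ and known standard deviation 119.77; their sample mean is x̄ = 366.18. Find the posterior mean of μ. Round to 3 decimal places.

Posterior mean ≈ 353.094

Prior precision 1/τ₀² = 1/66.42² = 0.00022667; data precision n/σ² = 25/119.77² = 0.00174279.
Posterior precision = 0.00022667 + 0.00174279 = 0.00196946.
Posterior mean = (0.00022667·252.48 + 0.00174279·366.18) / 0.00196946 = 353.094.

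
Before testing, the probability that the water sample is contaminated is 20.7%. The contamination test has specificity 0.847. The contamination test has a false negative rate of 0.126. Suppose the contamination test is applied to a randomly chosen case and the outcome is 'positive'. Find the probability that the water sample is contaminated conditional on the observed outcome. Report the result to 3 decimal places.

P(H | E) ≈ 0.599

Write H for 'the water sample is contaminated'. Prior odds H:¬H = 0.207/0.793 = 0.26103. For the 'positive' outcome, the likelihood ratio is 0.874/0.153 = 5.7124.
Posterior odds = 0.26103 × 5.7124 = 1.4911, so P(H|E) = 1.4911/(1+1.4911) = 0.599.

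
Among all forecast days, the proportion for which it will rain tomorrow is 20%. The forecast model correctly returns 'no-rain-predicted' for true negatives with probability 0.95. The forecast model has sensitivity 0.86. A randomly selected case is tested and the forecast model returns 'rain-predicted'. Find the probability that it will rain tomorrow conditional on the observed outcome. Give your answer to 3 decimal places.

Let H be the event that it will rain tomorrow. P(H) = 0.2, so P(¬H) = 0.8. With E the 'rain-predicted' result, P(E|H) = 0.86 and P(E|¬H) = 0.05.
P(E) = 0.86·0.2 + 0.05·0.8 = 0.17200 + 0.040000 = 0.21200.
By Bayes' theorem, P(H|E) = 0.17200 / 0.21200 = 0.811.

P(H | E) ≈ 0.811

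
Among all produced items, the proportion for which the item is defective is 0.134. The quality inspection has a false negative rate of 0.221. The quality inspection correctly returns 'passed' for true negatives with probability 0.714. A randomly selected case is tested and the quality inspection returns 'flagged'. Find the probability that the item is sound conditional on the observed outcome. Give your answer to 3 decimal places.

Let H be the event that the item is defective. P(H) = 0.134, so P(¬H) = 0.866. With E the 'flagged' result, P(E|H) = 0.779 and P(E|¬H) = 0.286.
P(E) = 0.779·0.134 + 0.286·0.866 = 0.10439 + 0.24768 = 0.35206.
By Bayes' theorem, P(H|E) = 0.10439 / 0.35206 = 0.296. Hence P(¬H|E) = 1 − 0.296 = 0.704.

P(¬H | E) ≈ 0.704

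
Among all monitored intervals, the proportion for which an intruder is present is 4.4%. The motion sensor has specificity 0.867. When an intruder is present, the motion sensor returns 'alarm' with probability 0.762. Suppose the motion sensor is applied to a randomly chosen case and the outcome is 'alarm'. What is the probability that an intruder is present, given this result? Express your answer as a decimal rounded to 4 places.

P(H | E) ≈ 0.2087

Write H for 'an intruder is present'. Prior odds H:¬H = 0.044/0.956 = 0.046025. For the 'alarm' outcome, the likelihood ratio is 0.762/0.133 = 5.7293.
Posterior odds = 0.046025 × 5.7293 = 0.26369, so P(H|E) = 0.26369/(1+0.26369) = 0.2087.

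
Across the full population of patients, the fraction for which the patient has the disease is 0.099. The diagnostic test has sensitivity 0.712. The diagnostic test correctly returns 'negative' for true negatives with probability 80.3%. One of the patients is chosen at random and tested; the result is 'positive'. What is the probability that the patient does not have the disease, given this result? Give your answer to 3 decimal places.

Let H be the event that the patient has the disease. P(H) = 0.099, so P(¬H) = 0.901. With E the 'positive' result, P(E|H) = 0.712 and P(E|¬H) = 0.197.
P(E) = 0.712·0.099 + 0.197·0.901 = 0.070488 + 0.17750 = 0.24799.
By Bayes' theorem, P(H|E) = 0.070488 / 0.24799 = 0.284. Hence P(¬H|E) = 1 − 0.284 = 0.716.

P(¬H | E) ≈ 0.716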